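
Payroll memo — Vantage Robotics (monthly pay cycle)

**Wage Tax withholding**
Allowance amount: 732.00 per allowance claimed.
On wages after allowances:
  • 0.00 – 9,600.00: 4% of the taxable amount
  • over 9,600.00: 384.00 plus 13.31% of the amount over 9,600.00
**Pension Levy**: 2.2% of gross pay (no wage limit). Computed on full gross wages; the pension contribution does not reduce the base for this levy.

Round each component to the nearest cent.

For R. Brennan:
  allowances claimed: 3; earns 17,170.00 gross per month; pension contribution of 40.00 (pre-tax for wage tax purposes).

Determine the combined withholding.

1,471.70

Wage Tax: taxable = 17,170.00 − 40.00 − 3×732.00 = 14,934.00
  384.00 + 13.31% × (14,934.00 − 9,600.00) = 384.00 + 13.31% × 5,334.00 = 1,093.96
Pension Levy: 2.2% × 17,170.00 = 377.74
Total: 1,093.96 + 377.74 = 1,471.70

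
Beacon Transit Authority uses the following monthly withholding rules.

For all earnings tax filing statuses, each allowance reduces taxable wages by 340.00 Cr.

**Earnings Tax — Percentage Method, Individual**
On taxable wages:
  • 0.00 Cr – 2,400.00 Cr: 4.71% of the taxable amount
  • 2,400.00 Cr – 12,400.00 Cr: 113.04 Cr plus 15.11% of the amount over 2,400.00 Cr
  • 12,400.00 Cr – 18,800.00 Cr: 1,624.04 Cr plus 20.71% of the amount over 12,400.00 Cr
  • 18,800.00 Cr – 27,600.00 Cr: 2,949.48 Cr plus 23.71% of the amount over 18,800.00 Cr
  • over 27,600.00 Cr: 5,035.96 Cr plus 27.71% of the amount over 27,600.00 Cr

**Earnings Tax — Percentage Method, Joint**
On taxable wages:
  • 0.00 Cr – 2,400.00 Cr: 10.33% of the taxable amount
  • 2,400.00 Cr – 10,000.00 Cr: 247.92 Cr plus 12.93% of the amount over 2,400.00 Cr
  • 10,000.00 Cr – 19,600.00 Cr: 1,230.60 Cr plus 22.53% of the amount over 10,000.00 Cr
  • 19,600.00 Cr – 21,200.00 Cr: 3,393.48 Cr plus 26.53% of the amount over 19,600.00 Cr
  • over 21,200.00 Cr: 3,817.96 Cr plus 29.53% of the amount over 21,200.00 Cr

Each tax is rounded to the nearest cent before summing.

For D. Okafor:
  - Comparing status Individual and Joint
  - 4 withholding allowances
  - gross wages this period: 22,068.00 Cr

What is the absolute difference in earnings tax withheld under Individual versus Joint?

Earnings Tax (Individual): taxable = 22,068.00 Cr − 4×340.00 Cr = 20,708.00 Cr
  2,949.48 Cr + 23.71% × (20,708.00 Cr − 18,800.00 Cr) = 2,949.48 Cr + 23.71% × 1,908.00 Cr = 3,401.87 Cr
Earnings Tax (Joint): taxable = 22,068.00 Cr − 4×340.00 Cr = 20,708.00 Cr
  3,393.48 Cr + 26.53% × (20,708.00 Cr − 19,600.00 Cr) = 3,393.48 Cr + 26.53% × 1,108.00 Cr = 3,687.43 Cr
Difference: |3,401.87 Cr − 3,687.43 Cr| = 285.56 Cr (higher under Joint)

285.56 Cr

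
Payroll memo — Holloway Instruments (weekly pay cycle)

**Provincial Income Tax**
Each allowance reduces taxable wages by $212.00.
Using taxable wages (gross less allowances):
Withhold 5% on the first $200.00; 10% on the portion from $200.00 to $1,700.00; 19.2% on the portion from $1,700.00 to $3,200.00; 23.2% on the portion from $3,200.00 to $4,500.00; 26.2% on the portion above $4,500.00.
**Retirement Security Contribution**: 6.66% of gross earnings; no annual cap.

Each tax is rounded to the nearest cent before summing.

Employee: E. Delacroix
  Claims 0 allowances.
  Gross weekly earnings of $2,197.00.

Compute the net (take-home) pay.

Provincial Income Tax: taxable = $2,197.00
  $160.00 + 19.2% × ($2,197.00 − $1,700.00) = $160.00 + 19.2% × $497.00 = $255.42
Retirement Security Contribution: 6.66% × $2,197.00 = $146.32
Total withheld: $255.42 + $146.32 = $401.74
Net pay: $2,197.00 − $401.74 = $1,795.26

$1,795.26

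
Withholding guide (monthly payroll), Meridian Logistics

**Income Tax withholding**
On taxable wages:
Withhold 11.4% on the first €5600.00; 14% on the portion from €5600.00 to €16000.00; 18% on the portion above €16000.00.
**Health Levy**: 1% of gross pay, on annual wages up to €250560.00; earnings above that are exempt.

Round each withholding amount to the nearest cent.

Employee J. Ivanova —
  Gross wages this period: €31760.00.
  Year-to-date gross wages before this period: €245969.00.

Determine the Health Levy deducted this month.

€45.91

Health Levy: cap €250560.00 − YTD €245969.00 = €4591.00 subject; 1% × €4591.00 = €45.91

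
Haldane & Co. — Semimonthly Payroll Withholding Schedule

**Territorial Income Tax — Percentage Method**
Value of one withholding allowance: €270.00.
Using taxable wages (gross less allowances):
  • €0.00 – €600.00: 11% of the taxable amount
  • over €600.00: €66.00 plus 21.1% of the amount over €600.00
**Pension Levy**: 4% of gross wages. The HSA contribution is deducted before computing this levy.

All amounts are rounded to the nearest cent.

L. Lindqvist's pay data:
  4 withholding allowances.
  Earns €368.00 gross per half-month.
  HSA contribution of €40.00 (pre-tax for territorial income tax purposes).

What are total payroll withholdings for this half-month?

€13.12

Territorial Income Tax: taxable = €368.00 − €40.00 − 4×€270.00 = €-752.00
  Taxable ≤ 0 → €0.00
Pension Levy: 4% × €328.00 = €13.12
Total: €0.00 + €13.12 = €13.12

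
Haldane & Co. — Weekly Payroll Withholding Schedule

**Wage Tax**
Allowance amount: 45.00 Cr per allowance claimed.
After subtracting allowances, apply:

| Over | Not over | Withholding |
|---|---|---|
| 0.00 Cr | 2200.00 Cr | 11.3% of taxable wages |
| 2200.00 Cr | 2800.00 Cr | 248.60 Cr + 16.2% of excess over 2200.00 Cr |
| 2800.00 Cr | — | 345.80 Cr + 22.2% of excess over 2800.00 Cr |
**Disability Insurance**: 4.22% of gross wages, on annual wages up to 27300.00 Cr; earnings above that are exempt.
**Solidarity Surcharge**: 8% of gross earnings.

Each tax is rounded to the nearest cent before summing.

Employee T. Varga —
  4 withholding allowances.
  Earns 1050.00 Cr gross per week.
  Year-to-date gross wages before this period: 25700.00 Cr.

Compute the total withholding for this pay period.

226.62 Cr

Wage Tax: taxable = 1050.00 Cr − 4×45.00 Cr = 870.00 Cr
  11.3% × 870.00 Cr = 98.31 Cr
Disability Insurance: 4.22% × 1050.00 Cr = 44.31 Cr
Solidarity Surcharge: 8% × 1050.00 Cr = 84.00 Cr
Total: 98.31 Cr + 44.31 Cr + 84.00 Cr = 226.62 Cr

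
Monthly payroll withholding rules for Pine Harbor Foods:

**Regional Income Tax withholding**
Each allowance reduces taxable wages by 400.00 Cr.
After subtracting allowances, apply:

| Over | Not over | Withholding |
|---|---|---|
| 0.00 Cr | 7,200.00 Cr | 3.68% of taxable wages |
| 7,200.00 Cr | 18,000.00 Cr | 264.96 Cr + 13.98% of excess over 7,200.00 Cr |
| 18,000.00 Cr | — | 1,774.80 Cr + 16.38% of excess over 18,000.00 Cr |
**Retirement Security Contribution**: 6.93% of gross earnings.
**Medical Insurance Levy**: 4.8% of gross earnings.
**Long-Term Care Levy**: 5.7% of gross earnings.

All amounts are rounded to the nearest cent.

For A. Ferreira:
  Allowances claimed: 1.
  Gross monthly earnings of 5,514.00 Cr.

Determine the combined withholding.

1,149.29 Cr

Regional Income Tax: taxable = 5,514.00 Cr − 1×400.00 Cr = 5,114.00 Cr
  3.68% × 5,114.00 Cr = 188.20 Cr
Retirement Security Contribution: 6.93% × 5,514.00 Cr = 382.12 Cr
Medical Insurance Levy: 4.8% × 5,514.00 Cr = 264.67 Cr
Long-Term Care Levy: 5.7% × 5,514.00 Cr = 314.30 Cr
Total: 188.20 Cr + 382.12 Cr + 264.67 Cr + 314.30 Cr = 1,149.29 Cr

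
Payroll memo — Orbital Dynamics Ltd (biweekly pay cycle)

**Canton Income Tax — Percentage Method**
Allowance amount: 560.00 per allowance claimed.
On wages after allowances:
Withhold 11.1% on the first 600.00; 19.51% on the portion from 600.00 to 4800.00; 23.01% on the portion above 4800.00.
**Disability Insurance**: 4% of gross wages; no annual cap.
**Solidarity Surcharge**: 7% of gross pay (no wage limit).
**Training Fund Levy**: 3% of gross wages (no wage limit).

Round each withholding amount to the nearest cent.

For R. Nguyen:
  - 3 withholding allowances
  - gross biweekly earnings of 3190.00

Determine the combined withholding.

690.74

Canton Income Tax: taxable = 3190.00 − 3×560.00 = 1510.00
  66.60 + 19.51% × (1510.00 − 600.00) = 66.60 + 19.51% × 910.00 = 244.14
Disability Insurance: 4% × 3190.00 = 127.60
Solidarity Surcharge: 7% × 3190.00 = 223.30
Training Fund Levy: 3% × 3190.00 = 95.70
Total: 244.14 + 127.60 + 223.30 + 95.70 = 690.74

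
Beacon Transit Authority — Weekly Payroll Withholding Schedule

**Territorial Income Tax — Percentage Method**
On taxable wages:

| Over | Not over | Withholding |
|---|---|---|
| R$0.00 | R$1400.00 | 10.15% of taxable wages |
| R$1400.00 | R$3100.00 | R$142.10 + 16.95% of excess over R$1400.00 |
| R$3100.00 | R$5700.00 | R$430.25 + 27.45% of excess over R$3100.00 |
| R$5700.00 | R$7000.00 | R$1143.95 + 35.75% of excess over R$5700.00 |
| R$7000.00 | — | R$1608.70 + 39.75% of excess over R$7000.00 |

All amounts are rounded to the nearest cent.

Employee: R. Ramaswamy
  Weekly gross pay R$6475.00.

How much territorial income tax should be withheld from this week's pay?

Territorial Income Tax: taxable = R$6475.00
  R$1143.95 + 35.75% × (R$6475.00 − R$5700.00) = R$1143.95 + 35.75% × R$775.00 = R$1421.01

R$1421.01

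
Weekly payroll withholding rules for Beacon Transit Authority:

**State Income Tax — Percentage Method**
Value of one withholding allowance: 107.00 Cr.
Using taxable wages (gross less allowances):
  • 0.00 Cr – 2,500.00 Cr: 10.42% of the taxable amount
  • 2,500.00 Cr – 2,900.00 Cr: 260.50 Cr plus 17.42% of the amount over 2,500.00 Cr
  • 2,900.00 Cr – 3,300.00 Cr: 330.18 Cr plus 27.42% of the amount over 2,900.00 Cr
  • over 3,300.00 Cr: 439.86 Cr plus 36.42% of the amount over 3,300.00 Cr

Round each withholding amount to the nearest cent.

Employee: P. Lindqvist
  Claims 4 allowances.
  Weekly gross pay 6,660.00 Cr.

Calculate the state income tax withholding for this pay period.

1,507.69 Cr

State Income Tax: taxable = 6,660.00 Cr − 4×107.00 Cr = 6,232.00 Cr
  439.86 Cr + 36.42% × (6,232.00 Cr − 3,300.00 Cr) = 439.86 Cr + 36.42% × 2,932.00 Cr = 1,507.69 Cr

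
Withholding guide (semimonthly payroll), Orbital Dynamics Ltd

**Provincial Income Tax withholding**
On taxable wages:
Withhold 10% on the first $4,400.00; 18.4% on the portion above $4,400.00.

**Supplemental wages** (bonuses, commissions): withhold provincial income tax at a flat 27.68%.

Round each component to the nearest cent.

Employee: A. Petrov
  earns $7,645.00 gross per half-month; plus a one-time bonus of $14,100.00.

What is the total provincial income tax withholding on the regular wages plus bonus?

$4,939.96

Provincial Income Tax: taxable = $7,645.00
  $440.00 + 18.4% × ($7,645.00 − $4,400.00) = $440.00 + 18.4% × $3,245.00 = $1,037.08
Supplemental (27.68% flat on bonus): 27.68% × $14,100.00 = $3,902.88
Total provincial income tax: $1,037.08 + $3,902.88 = $4,939.96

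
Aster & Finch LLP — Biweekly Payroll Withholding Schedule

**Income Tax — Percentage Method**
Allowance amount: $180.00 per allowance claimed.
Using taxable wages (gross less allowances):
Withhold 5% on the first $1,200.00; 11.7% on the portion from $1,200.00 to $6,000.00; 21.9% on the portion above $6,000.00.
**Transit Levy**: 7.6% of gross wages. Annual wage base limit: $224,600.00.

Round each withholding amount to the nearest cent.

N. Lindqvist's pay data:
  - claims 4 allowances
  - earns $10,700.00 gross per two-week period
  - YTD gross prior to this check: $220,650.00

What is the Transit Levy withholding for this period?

Transit Levy: cap $224,600.00 − YTD $220,650.00 = $3,950.00 subject; 7.6% × $3,950.00 = $300.20

$300.20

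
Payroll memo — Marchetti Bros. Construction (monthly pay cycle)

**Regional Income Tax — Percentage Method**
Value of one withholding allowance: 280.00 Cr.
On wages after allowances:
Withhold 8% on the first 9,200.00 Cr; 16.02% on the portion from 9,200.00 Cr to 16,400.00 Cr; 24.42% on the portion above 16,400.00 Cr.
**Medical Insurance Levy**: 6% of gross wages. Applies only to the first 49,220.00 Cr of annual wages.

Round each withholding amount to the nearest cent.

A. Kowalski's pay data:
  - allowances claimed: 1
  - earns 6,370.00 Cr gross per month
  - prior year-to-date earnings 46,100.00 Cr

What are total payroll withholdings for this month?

Regional Income Tax: taxable = 6,370.00 Cr − 1×280.00 Cr = 6,090.00 Cr
  8% × 6,090.00 Cr = 487.20 Cr
Medical Insurance Levy: cap 49,220.00 Cr − YTD 46,100.00 Cr = 3,120.00 Cr subject; 6% × 3,120.00 Cr = 187.20 Cr
Total: 487.20 Cr + 187.20 Cr = 674.40 Cr

674.40 Cr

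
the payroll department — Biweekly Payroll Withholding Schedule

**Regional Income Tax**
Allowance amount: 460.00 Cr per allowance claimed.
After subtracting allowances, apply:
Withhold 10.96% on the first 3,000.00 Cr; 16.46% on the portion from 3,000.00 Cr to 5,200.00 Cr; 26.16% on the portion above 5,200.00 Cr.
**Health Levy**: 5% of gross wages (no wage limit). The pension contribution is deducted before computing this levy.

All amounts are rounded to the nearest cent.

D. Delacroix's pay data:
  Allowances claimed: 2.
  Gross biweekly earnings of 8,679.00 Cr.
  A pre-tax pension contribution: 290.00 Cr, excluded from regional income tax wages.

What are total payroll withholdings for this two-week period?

Regional Income Tax: taxable = 8,679.00 Cr − 290.00 Cr − 2×460.00 Cr = 7,469.00 Cr
  690.92 Cr + 26.16% × (7,469.00 Cr − 5,200.00 Cr) = 690.92 Cr + 26.16% × 2,269.00 Cr = 1,284.49 Cr
Health Levy: 5% × 8,389.00 Cr = 419.45 Cr
Total: 1,284.49 Cr + 419.45 Cr = 1,703.94 Cr

1,703.94 Cr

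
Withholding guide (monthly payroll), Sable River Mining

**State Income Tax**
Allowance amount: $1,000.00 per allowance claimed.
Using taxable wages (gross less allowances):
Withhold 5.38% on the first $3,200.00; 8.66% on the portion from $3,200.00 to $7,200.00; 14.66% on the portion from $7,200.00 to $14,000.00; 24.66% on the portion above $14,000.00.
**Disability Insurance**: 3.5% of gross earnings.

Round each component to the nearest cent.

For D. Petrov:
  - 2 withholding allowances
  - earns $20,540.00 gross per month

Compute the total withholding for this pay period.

$3,353.90

State Income Tax: taxable = $20,540.00 − 2×$1,000.00 = $18,540.00
  $1,515.44 + 24.66% × ($18,540.00 − $14,000.00) = $1,515.44 + 24.66% × $4,540.00 = $2,635.00
Disability Insurance: 3.5% × $20,540.00 = $718.90
Total: $2,635.00 + $718.90 = $3,353.90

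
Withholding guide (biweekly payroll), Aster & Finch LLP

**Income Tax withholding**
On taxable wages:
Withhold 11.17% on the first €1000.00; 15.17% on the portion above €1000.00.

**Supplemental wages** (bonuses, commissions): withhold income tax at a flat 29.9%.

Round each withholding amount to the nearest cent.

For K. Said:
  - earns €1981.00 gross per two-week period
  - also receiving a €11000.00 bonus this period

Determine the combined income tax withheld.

Income Tax: taxable = €1981.00
  €111.70 + 15.17% × (€1981.00 − €1000.00) = €111.70 + 15.17% × €981.00 = €260.52
Supplemental (29.9% flat on bonus): 29.9% × €11000.00 = €3289.00
Total income tax: €260.52 + €3289.00 = €3549.52

€3549.52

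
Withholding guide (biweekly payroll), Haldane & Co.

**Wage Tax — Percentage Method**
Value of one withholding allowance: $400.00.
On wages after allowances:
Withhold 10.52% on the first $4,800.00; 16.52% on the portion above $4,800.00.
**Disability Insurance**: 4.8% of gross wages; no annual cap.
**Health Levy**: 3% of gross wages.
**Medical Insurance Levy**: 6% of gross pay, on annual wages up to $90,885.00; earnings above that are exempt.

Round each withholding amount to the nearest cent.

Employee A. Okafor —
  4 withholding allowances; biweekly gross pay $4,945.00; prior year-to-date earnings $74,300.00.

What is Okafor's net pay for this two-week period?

Wage Tax: taxable = $4,945.00 − 4×$400.00 = $3,345.00
  10.52% × $3,345.00 = $351.89
Disability Insurance: 4.8% × $4,945.00 = $237.36
Health Levy: 3% × $4,945.00 = $148.35
Medical Insurance Levy: 6% × $4,945.00 = $296.70
Total withheld: $351.89 + $237.36 + $148.35 + $296.70 = $1,034.30
Net pay: $4,945.00 − $1,034.30 = $3,910.70

$3,910.70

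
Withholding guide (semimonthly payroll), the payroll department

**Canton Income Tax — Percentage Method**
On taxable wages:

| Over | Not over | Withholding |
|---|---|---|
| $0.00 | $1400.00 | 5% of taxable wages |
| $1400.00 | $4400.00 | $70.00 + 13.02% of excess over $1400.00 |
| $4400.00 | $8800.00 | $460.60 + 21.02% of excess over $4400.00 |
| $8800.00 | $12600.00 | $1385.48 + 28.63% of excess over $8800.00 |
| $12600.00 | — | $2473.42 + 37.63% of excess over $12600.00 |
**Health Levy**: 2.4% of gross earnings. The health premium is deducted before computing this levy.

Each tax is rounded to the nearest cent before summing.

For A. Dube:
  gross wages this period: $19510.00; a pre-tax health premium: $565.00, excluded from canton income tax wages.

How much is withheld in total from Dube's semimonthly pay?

$5315.72

Canton Income Tax: taxable = $19510.00 − $565.00 = $18945.00
  $2473.42 + 37.63% × ($18945.00 − $12600.00) = $2473.42 + 37.63% × $6345.00 = $4861.04
Health Levy: 2.4% × $18945.00 = $454.68
Total: $4861.04 + $454.68 = $5315.72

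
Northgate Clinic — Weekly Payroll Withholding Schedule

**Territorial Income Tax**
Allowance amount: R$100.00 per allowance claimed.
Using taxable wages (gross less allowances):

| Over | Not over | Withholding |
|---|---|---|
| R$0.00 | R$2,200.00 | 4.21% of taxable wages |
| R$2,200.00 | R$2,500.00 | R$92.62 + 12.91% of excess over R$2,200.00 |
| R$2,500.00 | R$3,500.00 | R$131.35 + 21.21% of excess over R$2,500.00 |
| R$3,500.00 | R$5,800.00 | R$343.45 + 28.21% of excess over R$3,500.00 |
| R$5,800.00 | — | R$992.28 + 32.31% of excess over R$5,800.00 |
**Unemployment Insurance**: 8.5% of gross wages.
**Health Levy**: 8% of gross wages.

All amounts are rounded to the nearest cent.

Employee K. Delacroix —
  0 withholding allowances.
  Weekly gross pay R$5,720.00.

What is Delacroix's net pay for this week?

Territorial Income Tax: taxable = R$5,720.00
  R$343.45 + 28.21% × (R$5,720.00 − R$3,500.00) = R$343.45 + 28.21% × R$2,220.00 = R$969.71
Unemployment Insurance: 8.5% × R$5,720.00 = R$486.20
Health Levy: 8% × R$5,720.00 = R$457.60
Total withheld: R$969.71 + R$486.20 + R$457.60 = R$1,913.51
Net pay: R$5,720.00 − R$1,913.51 = R$3,806.49

R$3,806.49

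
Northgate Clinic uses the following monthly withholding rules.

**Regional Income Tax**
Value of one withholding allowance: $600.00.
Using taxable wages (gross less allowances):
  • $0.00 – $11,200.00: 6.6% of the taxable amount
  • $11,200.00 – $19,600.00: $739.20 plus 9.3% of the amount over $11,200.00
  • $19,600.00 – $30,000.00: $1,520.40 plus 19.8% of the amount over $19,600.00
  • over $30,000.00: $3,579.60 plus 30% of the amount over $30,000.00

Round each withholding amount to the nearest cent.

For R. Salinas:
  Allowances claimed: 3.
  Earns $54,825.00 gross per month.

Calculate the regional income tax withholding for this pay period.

$10,487.10

Regional Income Tax: taxable = $54,825.00 − 3×$600.00 = $53,025.00
  $3,579.60 + 30% × ($53,025.00 − $30,000.00) = $3,579.60 + 30% × $23,025.00 = $10,487.10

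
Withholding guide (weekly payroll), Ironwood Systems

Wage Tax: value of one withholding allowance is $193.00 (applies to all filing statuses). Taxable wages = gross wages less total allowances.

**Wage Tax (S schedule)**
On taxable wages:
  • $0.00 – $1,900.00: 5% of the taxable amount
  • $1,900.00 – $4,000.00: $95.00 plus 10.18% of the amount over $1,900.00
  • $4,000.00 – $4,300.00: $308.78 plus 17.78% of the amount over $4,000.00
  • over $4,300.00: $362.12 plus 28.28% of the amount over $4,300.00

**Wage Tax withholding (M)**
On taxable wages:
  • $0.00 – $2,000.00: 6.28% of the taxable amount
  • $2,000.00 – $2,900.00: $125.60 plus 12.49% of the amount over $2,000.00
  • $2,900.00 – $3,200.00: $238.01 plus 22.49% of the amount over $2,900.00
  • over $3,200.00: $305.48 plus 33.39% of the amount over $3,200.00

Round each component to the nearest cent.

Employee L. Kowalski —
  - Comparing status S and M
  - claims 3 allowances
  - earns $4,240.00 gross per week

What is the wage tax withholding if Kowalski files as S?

Wage Tax (S): taxable = $4,240.00 − 3×$193.00 = $3,661.00
  $95.00 + 10.18% × ($3,661.00 − $1,900.00) = $95.00 + 10.18% × $1,761.00 = $274.27

$274.27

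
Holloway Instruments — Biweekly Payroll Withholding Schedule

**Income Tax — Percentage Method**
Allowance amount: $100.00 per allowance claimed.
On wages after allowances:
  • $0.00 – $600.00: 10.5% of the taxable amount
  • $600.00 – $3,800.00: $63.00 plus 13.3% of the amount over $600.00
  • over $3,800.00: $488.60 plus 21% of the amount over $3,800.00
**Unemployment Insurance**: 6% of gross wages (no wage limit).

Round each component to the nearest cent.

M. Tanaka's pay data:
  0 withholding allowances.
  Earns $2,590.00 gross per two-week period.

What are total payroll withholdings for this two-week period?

$483.07

Income Tax: taxable = $2,590.00
  $63.00 + 13.3% × ($2,590.00 − $600.00) = $63.00 + 13.3% × $1,990.00 = $327.67
Unemployment Insurance: 6% × $2,590.00 = $155.40
Total: $327.67 + $155.40 = $483.07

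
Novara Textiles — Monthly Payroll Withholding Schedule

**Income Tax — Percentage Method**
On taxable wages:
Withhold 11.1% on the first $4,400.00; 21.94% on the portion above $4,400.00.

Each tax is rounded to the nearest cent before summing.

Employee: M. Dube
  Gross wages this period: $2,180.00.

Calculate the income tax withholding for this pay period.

Income Tax: taxable = $2,180.00
  11.1% × $2,180.00 = $241.98

$241.98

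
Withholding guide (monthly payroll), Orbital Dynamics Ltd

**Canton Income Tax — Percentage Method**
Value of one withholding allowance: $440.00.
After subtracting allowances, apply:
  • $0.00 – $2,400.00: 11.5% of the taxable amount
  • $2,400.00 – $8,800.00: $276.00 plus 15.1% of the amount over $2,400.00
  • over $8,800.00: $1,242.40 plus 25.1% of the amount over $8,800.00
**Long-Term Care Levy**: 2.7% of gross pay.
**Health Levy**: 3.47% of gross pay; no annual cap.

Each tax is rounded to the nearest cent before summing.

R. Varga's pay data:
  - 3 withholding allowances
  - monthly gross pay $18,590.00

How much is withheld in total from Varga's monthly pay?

$4,515.37

Canton Income Tax: taxable = $18,590.00 − 3×$440.00 = $17,270.00
  $1,242.40 + 25.1% × ($17,270.00 − $8,800.00) = $1,242.40 + 25.1% × $8,470.00 = $3,368.37
Long-Term Care Levy: 2.7% × $18,590.00 = $501.93
Health Levy: 3.47% × $18,590.00 = $645.07
Total: $3,368.37 + $501.93 + $645.07 = $4,515.37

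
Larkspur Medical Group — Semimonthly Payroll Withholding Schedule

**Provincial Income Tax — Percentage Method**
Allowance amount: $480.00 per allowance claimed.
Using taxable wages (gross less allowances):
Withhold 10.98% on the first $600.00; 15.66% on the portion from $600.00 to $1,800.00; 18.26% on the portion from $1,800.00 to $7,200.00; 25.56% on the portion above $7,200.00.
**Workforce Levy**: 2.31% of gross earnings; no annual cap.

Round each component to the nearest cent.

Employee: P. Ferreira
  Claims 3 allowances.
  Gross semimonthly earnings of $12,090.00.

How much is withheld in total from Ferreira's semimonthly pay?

Provincial Income Tax: taxable = $12,090.00 − 3×$480.00 = $10,650.00
  $1,239.84 + 25.56% × ($10,650.00 − $7,200.00) = $1,239.84 + 25.56% × $3,450.00 = $2,121.66
Workforce Levy: 2.31% × $12,090.00 = $279.28
Total: $2,121.66 + $279.28 = $2,400.94

$2,400.94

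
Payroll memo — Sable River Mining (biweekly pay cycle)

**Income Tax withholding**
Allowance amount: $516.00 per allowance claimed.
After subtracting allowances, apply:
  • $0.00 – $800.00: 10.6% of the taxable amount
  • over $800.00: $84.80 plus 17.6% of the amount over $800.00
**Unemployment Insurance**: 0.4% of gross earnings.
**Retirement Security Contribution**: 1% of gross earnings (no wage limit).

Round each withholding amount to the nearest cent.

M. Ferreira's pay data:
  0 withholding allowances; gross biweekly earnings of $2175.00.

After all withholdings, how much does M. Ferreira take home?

$1817.75

Income Tax: taxable = $2175.00
  $84.80 + 17.6% × ($2175.00 − $800.00) = $84.80 + 17.6% × $1375.00 = $326.80
Unemployment Insurance: 0.4% × $2175.00 = $8.70
Retirement Security Contribution: 1% × $2175.00 = $21.75
Total withheld: $326.80 + $8.70 + $21.75 = $357.25
Net pay: $2175.00 − $357.25 = $1817.75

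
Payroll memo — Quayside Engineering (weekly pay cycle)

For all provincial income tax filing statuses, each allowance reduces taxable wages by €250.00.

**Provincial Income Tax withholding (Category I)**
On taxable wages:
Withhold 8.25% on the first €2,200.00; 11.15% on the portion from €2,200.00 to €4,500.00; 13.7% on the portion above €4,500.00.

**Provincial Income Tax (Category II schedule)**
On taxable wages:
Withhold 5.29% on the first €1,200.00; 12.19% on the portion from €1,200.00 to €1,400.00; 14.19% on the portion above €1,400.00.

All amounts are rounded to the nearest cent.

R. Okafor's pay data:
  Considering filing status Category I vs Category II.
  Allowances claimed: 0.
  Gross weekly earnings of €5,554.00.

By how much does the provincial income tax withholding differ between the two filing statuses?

€94.96

Provincial Income Tax (Category I): taxable = €5,554.00
  €437.95 + 13.7% × (€5,554.00 − €4,500.00) = €437.95 + 13.7% × €1,054.00 = €582.35
Provincial Income Tax (Category II): taxable = €5,554.00
  €87.86 + 14.19% × (€5,554.00 − €1,400.00) = €87.86 + 14.19% × €4,154.00 = €677.31
Difference: |€582.35 − €677.31| = €94.96 (higher under Category II)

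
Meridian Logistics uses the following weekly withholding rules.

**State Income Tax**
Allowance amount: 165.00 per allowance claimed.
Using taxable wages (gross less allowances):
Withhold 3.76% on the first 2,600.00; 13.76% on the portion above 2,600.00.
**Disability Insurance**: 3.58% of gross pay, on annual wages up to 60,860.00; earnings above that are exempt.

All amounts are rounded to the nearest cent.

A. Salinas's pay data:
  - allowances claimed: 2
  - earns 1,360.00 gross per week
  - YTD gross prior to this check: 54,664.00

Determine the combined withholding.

State Income Tax: taxable = 1,360.00 − 2×165.00 = 1,030.00
  3.76% × 1,030.00 = 38.73
Disability Insurance: 3.58% × 1,360.00 = 48.69
Total: 38.73 + 48.69 = 87.42

87.42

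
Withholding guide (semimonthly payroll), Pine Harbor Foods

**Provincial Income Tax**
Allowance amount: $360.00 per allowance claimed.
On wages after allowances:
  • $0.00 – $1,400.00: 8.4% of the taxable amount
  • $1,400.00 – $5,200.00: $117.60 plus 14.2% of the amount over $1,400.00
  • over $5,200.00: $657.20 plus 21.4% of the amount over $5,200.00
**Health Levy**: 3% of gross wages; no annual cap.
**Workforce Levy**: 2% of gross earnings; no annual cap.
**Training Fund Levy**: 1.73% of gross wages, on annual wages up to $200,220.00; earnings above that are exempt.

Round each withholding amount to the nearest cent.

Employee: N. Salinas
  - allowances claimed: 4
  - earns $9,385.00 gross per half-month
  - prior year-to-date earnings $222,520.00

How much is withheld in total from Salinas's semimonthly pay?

Provincial Income Tax: taxable = $9,385.00 − 4×$360.00 = $7,945.00
  $657.20 + 21.4% × ($7,945.00 − $5,200.00) = $657.20 + 21.4% × $2,745.00 = $1,244.63
Health Levy: 3% × $9,385.00 = $281.55
Workforce Levy: 2% × $9,385.00 = $187.70
Training Fund Levy: YTD $222,520.00 ≥ cap $200,220.00 → $0.00
Total: $1,244.63 + $281.55 + $187.70 + $0.00 = $1,713.88

$1,713.88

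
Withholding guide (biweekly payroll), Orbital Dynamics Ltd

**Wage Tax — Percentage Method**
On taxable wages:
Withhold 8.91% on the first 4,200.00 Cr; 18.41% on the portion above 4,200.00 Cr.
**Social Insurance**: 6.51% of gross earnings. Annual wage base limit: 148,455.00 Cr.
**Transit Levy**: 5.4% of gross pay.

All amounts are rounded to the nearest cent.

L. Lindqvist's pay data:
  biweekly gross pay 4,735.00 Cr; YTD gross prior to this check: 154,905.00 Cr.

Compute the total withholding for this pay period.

Wage Tax: taxable = 4,735.00 Cr
  374.22 Cr + 18.41% × (4,735.00 Cr − 4,200.00 Cr) = 374.22 Cr + 18.41% × 535.00 Cr = 472.71 Cr
Social Insurance: YTD 154,905.00 Cr ≥ cap 148,455.00 Cr → 0.00 Cr
Transit Levy: 5.4% × 4,735.00 Cr = 255.69 Cr
Total: 472.71 Cr + 0.00 Cr + 255.69 Cr = 728.40 Cr

728.40 Cr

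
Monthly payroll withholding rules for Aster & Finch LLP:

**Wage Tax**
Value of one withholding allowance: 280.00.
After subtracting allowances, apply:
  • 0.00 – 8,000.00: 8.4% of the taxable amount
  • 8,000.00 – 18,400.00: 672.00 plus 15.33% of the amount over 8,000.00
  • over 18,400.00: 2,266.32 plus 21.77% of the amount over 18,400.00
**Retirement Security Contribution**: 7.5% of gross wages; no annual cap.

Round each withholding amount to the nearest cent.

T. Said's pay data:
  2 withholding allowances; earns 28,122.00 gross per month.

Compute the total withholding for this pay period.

6,370.04

Wage Tax: taxable = 28,122.00 − 2×280.00 = 27,562.00
  2,266.32 + 21.77% × (27,562.00 − 18,400.00) = 2,266.32 + 21.77% × 9,162.00 = 4,260.89
Retirement Security Contribution: 7.5% × 28,122.00 = 2,109.15
Total: 4,260.89 + 2,109.15 = 6,370.04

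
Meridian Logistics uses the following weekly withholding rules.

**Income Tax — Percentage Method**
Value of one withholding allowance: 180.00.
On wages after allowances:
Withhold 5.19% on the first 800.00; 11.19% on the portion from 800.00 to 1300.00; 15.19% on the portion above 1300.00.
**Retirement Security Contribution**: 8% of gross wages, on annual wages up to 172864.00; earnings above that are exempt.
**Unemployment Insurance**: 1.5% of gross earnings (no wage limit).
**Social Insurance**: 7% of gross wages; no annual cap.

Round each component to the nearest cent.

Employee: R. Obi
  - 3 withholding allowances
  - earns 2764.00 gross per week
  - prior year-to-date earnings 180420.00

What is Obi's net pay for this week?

2291.23

Income Tax: taxable = 2764.00 − 3×180.00 = 2224.00
  97.47 + 15.19% × (2224.00 − 1300.00) = 97.47 + 15.19% × 924.00 = 237.83
Retirement Security Contribution: YTD 180420.00 ≥ cap 172864.00 → 0.00
Unemployment Insurance: 1.5% × 2764.00 = 41.46
Social Insurance: 7% × 2764.00 = 193.48
Total withheld: 237.83 + 0.00 + 41.46 + 193.48 = 472.77
Net pay: 2764.00 − 472.77 = 2291.23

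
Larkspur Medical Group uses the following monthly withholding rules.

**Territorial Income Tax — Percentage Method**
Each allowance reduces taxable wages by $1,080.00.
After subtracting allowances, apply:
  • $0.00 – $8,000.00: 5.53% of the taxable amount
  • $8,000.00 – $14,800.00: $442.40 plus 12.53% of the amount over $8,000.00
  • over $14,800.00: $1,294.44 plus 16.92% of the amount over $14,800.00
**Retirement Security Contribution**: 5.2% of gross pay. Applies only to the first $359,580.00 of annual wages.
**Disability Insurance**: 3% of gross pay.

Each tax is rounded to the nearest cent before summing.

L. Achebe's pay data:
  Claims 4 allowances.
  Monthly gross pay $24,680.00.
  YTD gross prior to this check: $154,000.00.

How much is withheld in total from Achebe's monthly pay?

Territorial Income Tax: taxable = $24,680.00 − 4×$1,080.00 = $20,360.00
  $1,294.44 + 16.92% × ($20,360.00 − $14,800.00) = $1,294.44 + 16.92% × $5,560.00 = $2,235.19
Retirement Security Contribution: 5.2% × $24,680.00 = $1,283.36
Disability Insurance: 3% × $24,680.00 = $740.40
Total: $2,235.19 + $1,283.36 + $740.40 = $4,258.95

$4,258.95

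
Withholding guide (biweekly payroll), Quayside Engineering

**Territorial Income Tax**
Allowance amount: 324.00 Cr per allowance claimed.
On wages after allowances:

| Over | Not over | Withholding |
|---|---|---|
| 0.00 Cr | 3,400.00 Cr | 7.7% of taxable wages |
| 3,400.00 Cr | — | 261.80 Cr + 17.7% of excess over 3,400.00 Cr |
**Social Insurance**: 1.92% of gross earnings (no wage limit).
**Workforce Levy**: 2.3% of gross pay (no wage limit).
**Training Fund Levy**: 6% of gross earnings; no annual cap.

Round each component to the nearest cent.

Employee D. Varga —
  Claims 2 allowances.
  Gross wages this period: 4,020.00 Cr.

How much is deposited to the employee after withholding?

3,349.52 Cr

Territorial Income Tax: taxable = 4,020.00 Cr − 2×324.00 Cr = 3,372.00 Cr
  7.7% × 3,372.00 Cr = 259.64 Cr
Social Insurance: 1.92% × 4,020.00 Cr = 77.18 Cr
Workforce Levy: 2.3% × 4,020.00 Cr = 92.46 Cr
Training Fund Levy: 6% × 4,020.00 Cr = 241.20 Cr
Total withheld: 259.64 Cr + 77.18 Cr + 92.46 Cr + 241.20 Cr = 670.48 Cr
Net pay: 4,020.00 Cr − 670.48 Cr = 3,349.52 Cr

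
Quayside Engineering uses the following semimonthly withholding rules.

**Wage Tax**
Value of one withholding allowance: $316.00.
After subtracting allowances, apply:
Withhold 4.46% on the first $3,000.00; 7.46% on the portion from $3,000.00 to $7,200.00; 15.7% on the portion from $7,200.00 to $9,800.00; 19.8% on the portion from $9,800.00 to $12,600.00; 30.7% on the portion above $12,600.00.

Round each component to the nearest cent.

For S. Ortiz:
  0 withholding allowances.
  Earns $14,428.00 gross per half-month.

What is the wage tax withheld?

$1,970.92

Wage Tax: taxable = $14,428.00
  $1,409.72 + 30.7% × ($14,428.00 − $12,600.00) = $1,409.72 + 30.7% × $1,828.00 = $1,970.92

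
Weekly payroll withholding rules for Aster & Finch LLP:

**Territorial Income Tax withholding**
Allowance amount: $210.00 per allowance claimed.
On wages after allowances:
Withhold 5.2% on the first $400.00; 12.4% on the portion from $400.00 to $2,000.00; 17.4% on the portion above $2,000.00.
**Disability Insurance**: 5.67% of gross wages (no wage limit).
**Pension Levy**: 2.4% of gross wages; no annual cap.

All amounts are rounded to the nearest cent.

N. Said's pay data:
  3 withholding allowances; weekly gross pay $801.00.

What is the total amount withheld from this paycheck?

$73.53

Territorial Income Tax: taxable = $801.00 − 3×$210.00 = $171.00
  5.2% × $171.00 = $8.89
Disability Insurance: 5.67% × $801.00 = $45.42
Pension Levy: 2.4% × $801.00 = $19.22
Total: $8.89 + $45.42 + $19.22 = $73.53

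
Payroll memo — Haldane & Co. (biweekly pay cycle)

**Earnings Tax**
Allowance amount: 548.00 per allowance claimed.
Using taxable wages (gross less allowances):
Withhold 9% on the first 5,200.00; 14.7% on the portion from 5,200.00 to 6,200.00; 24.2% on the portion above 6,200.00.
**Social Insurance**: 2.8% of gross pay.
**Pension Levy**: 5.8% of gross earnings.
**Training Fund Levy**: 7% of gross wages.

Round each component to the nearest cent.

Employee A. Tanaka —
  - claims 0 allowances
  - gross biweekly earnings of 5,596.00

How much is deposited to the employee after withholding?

Earnings Tax: taxable = 5,596.00
  468.00 + 14.7% × (5,596.00 − 5,200.00) = 468.00 + 14.7% × 396.00 = 526.21
Social Insurance: 2.8% × 5,596.00 = 156.69
Pension Levy: 5.8% × 5,596.00 = 324.57
Training Fund Levy: 7% × 5,596.00 = 391.72
Total withheld: 526.21 + 156.69 + 324.57 + 391.72 = 1,399.19
Net pay: 5,596.00 − 1,399.19 = 4,196.81

4,196.81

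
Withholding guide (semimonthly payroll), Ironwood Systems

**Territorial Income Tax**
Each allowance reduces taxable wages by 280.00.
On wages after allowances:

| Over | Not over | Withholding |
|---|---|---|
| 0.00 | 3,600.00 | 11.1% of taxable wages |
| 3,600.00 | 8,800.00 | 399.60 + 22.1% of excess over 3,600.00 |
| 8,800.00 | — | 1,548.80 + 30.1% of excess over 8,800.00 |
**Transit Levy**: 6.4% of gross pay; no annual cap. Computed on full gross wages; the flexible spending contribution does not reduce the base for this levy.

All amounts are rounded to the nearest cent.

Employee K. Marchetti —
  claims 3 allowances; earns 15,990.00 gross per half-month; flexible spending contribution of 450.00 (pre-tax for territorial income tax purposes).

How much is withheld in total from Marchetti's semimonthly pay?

Territorial Income Tax: taxable = 15,990.00 − 450.00 − 3×280.00 = 14,700.00
  1,548.80 + 30.1% × (14,700.00 − 8,800.00) = 1,548.80 + 30.1% × 5,900.00 = 3,324.70
Transit Levy: 6.4% × 15,990.00 = 1,023.36
Total: 3,324.70 + 1,023.36 = 4,348.06

4,348.06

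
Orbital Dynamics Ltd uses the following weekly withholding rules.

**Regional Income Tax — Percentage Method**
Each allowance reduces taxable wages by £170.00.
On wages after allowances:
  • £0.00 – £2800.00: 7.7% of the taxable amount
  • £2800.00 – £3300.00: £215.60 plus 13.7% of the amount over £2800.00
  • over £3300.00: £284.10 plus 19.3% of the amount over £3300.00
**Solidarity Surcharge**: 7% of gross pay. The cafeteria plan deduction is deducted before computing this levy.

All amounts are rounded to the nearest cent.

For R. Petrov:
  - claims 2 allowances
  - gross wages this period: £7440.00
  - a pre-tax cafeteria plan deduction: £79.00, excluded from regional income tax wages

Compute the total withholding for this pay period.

£1517.52

Regional Income Tax: taxable = £7440.00 − £79.00 − 2×£170.00 = £7021.00
  £284.10 + 19.3% × (£7021.00 − £3300.00) = £284.10 + 19.3% × £3721.00 = £1002.25
Solidarity Surcharge: 7% × £7361.00 = £515.27
Total: £1002.25 + £515.27 = £1517.52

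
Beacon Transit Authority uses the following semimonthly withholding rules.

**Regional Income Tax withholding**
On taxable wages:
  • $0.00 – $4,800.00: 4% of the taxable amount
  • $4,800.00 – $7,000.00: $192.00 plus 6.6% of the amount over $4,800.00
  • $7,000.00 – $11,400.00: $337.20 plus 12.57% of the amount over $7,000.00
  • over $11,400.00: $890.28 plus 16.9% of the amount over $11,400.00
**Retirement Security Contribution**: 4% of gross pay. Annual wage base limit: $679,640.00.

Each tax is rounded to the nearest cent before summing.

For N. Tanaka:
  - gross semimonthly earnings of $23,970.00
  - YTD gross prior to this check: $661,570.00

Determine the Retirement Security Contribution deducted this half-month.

$722.80

Retirement Security Contribution: cap $679,640.00 − YTD $661,570.00 = $18,070.00 subject; 4% × $18,070.00 = $722.80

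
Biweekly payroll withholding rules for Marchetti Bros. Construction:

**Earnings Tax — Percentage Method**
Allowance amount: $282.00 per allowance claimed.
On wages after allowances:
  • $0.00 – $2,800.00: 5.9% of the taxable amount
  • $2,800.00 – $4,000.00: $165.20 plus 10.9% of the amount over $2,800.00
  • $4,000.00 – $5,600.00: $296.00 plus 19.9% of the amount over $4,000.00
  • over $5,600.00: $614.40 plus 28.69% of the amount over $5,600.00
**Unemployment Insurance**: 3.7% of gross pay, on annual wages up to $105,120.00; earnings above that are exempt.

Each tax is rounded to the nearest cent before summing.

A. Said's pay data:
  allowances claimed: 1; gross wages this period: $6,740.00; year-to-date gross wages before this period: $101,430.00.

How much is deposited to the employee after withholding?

Earnings Tax: taxable = $6,740.00 − 1×$282.00 = $6,458.00
  $614.40 + 28.69% × ($6,458.00 − $5,600.00) = $614.40 + 28.69% × $858.00 = $860.56
Unemployment Insurance: cap $105,120.00 − YTD $101,430.00 = $3,690.00 subject; 3.7% × $3,690.00 = $136.53
Total withheld: $860.56 + $136.53 = $997.09
Net pay: $6,740.00 − $997.09 = $5,742.91

$5,742.91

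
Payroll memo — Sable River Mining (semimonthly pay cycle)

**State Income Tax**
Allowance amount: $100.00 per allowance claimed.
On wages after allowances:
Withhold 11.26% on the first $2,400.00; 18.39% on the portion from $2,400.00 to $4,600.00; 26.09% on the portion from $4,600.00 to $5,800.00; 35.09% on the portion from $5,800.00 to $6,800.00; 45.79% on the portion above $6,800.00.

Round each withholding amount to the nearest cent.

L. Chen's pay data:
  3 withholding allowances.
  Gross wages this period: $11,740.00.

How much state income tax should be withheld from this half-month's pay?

State Income Tax: taxable = $11,740.00 − 3×$100.00 = $11,440.00
  $1,338.80 + 45.79% × ($11,440.00 − $6,800.00) = $1,338.80 + 45.79% × $4,640.00 = $3,463.46

$3,463.46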